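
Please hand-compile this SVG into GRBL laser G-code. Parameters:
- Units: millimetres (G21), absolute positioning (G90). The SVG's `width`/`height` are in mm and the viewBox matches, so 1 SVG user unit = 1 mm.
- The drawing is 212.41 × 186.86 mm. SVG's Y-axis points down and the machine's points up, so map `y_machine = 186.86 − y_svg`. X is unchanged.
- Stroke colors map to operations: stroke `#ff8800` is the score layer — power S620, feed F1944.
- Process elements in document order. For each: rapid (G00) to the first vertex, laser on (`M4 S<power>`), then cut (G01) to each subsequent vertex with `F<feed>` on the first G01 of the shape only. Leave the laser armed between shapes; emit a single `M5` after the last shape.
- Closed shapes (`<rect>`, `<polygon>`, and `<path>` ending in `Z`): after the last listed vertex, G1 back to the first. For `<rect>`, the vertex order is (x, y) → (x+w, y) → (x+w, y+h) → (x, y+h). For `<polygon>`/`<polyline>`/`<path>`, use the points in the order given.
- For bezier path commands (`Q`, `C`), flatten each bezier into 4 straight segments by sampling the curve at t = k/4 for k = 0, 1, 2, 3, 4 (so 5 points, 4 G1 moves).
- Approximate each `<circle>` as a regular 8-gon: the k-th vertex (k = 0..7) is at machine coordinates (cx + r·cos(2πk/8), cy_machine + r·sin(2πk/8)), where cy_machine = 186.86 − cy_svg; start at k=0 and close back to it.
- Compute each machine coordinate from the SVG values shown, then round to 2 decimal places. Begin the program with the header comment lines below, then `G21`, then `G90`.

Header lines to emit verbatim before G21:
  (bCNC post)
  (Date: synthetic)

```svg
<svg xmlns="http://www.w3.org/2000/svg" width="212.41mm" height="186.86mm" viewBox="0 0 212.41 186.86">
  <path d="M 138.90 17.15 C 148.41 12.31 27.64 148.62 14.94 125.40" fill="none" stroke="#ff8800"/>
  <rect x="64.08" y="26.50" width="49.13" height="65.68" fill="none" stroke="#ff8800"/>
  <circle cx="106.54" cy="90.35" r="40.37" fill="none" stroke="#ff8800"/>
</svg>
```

(bCNC post)
(Date: synthetic)
G21
G90
G00 X138.90 Y169.71
M4 S620
G01 X125.33 Y151.57 F1944
G01 X85.25 Y108.69
G01 X41.00 Y69.26
G01 X14.94 Y61.46
G00 X64.08 Y160.36
M4 S620
G01 X113.21 Y160.36 F1944
G01 X113.21 Y94.68
G01 X64.08 Y94.68
G01 X64.08 Y160.36
G00 X146.91 Y96.51
M4 S620
G01 X135.09 Y125.06 F1944
G01 X106.54 Y136.88
G01 X77.99 Y125.06
G01 X66.17 Y96.51
G01 X77.99 Y67.96
G01 X106.54 Y56.14
G01 X135.09 Y67.96
G01 X146.91 Y96.51
M5

Since the viewBox matches the mm dimensions, user units are millimetres directly. The only transform is the Y-flip y_m = 186.86 − y_svg.

Shape 1 is a cubic bezier drawn with `<path>`. Its stroke #ff8800 means score at S620, F1944. After flipping Y the toolpath is (138.90,169.71) → (125.33,151.57) → (85.25,108.69) → (41.00,69.26) → (14.94,61.46).

Shape 2 is a rectangle drawn with `<rect>`. Its stroke #ff8800 means score at S620, F1944. After flipping Y the toolpath is (64.08,160.36) → (113.21,160.36) → (113.21,94.68) → (64.08,94.68) → (64.08,160.36), returning to the start.

Shape 3 is a circle drawn with `<circle>`. Its stroke #ff8800 means score at S620, F1944. After flipping Y the toolpath is (146.91,96.51) → (135.09,125.06) → (106.54,136.88) → (77.99,125.06) → (66.17,96.51) → (77.99,67.96) → (106.54,56.14) → (135.09,67.96) → (146.91,96.51), returning to the start.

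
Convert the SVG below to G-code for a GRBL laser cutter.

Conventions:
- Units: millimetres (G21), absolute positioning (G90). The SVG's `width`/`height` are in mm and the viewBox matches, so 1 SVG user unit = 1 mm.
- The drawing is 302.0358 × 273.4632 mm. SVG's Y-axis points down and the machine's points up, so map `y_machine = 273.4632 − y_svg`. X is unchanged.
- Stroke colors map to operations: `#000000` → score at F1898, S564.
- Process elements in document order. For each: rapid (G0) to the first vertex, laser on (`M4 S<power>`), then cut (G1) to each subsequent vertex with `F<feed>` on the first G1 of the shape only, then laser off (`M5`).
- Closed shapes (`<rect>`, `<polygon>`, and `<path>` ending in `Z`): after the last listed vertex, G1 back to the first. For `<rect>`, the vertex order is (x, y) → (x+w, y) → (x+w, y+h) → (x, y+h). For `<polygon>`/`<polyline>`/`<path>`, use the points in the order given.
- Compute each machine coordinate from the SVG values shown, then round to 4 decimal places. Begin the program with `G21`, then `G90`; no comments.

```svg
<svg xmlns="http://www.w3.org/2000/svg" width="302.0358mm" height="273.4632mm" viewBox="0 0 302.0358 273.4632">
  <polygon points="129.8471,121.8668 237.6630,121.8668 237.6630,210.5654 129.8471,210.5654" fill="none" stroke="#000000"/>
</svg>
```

viewBox `0 0 302.0358 273.4632` with mm width/height → 1 unit = 1 mm. Flip: y_m = 273.4632 − y_svg.

**Shape 1** — `<polygon>` rectangle, stroke `#000000` → score (S564, F1898). Machine vertices: (129.8471,151.5964) → (237.6630,151.5964) → (237.6630,62.8978) → (129.8471,62.8978) → (129.8471,151.5964). Closed: final G1 returns to the first vertex.

G21
G90
G0 X129.8471 Y151.5964
M4 S564
G1 X237.6630 Y151.5964 F1898
G1 X237.6630 Y62.8978
G1 X129.8471 Y62.8978
G1 X129.8471 Y151.5964
M5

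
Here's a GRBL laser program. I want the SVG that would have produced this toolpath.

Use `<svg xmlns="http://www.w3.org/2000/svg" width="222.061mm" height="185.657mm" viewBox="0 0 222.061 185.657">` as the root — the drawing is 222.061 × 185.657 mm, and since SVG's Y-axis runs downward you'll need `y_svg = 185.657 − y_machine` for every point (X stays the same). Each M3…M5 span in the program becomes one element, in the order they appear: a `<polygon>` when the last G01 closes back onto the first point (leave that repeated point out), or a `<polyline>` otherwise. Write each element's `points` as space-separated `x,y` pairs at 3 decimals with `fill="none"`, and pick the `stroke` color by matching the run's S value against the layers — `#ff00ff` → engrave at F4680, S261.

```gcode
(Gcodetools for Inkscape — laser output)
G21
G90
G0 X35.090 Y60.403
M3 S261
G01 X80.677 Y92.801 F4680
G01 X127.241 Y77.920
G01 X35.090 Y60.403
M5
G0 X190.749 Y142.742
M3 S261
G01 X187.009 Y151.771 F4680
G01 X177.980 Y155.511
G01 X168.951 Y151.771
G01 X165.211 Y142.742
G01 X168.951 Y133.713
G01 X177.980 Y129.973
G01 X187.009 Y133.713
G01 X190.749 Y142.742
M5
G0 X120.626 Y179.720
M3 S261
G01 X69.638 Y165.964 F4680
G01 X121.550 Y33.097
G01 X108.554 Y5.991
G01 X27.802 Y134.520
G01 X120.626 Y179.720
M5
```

<svg xmlns="http://www.w3.org/2000/svg" width="222.061mm" height="185.657mm" viewBox="0 0 222.061 185.657">
  <polygon points="35.090,125.254 80.677,92.856 127.241,107.737" fill="none" stroke="#ff00ff"/>
  <polygon points="190.749,42.915 187.009,33.886 177.980,30.146 168.951,33.886 165.211,42.915 168.951,51.944 177.980,55.684 187.009,51.944" fill="none" stroke="#ff00ff"/>
  <polygon points="120.626,5.937 69.638,19.693 121.550,152.560 108.554,179.666 27.802,51.137" fill="none" stroke="#ff00ff"/>
</svg>

y_svg = 185.657 − y_m. Every run uses S261, so all elements get stroke `#ff00ff` (engrave).

[1] closed run; points: 35.090,125.254 80.677,92.856 127.241,107.737

[2] closed run; points: 190.749,42.915 187.009,33.886 177.980,30.146 168.951,33.886 165.211,42.915 168.951,51.944 177.980,55.684 187.009,51.944

[3] closed run; points: 120.626,5.937 69.638,19.693 121.550,152.560 108.554,179.666 27.802,51.137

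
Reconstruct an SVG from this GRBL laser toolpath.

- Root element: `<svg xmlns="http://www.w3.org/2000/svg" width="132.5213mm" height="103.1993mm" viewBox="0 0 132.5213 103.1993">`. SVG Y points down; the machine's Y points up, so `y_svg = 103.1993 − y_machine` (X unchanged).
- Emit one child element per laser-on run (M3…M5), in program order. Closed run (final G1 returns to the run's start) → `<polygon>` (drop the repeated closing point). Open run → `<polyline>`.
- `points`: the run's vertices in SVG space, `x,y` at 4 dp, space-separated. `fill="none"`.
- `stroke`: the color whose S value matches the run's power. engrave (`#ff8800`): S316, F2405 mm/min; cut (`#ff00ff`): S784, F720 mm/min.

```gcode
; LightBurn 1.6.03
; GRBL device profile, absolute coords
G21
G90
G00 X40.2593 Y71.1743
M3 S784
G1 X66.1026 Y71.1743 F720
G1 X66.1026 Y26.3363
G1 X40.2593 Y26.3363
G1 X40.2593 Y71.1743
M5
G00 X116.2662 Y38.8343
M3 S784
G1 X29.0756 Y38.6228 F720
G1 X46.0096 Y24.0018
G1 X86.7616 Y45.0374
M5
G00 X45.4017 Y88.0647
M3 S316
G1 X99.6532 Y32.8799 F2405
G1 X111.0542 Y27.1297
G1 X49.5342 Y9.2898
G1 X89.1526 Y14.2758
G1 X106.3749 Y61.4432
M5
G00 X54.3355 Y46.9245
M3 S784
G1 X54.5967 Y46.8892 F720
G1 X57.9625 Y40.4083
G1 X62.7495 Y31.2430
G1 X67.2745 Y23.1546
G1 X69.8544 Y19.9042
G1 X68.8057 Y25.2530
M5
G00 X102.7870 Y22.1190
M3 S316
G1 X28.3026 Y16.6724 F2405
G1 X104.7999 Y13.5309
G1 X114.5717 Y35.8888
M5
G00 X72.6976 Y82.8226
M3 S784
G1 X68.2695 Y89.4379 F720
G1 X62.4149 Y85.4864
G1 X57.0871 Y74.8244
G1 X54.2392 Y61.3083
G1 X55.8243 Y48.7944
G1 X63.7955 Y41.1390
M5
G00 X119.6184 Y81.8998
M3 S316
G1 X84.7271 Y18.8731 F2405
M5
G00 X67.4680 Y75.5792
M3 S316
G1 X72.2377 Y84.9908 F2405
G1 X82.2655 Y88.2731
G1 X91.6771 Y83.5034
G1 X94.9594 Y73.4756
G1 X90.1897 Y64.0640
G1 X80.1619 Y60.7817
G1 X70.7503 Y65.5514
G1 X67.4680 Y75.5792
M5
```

<svg xmlns="http://www.w3.org/2000/svg" width="132.5213mm" height="103.1993mm" viewBox="0 0 132.5213 103.1993">
  <polygon points="40.2593,32.0250 66.1026,32.0250 66.1026,76.8630 40.2593,76.8630" fill="none" stroke="#ff00ff"/>
  <polyline points="116.2662,64.3650 29.0756,64.5765 46.0096,79.1975 86.7616,58.1619" fill="none" stroke="#ff00ff"/>
  <polyline points="45.4017,15.1346 99.6532,70.3194 111.0542,76.0696 49.5342,93.9095 89.1526,88.9235 106.3749,41.7561" fill="none" stroke="#ff8800"/>
  <polyline points="54.3355,56.2748 54.5967,56.3101 57.9625,62.7910 62.7495,71.9563 67.2745,80.0447 69.8544,83.2951 68.8057,77.9463" fill="none" stroke="#ff00ff"/>
  <polyline points="102.7870,81.0803 28.3026,86.5269 104.7999,89.6684 114.5717,67.3105" fill="none" stroke="#ff8800"/>
  <polyline points="72.6976,20.3767 68.2695,13.7614 62.4149,17.7129 57.0871,28.3749 54.2392,41.8910 55.8243,54.4049 63.7955,62.0603" fill="none" stroke="#ff00ff"/>
  <polyline points="119.6184,21.2995 84.7271,84.3262" fill="none" stroke="#ff8800"/>
  <polygon points="67.4680,27.6201 72.2377,18.2085 82.2655,14.9262 91.6771,19.6959 94.9594,29.7237 90.1897,39.1353 80.1619,42.4176 70.7503,37.6479" fill="none" stroke="#ff8800"/>
</svg>

Each laser-on run becomes one SVG element. Flip Y back into SVG space with y_svg = 103.1993 − y_machine.

Run 1: S784 ⇒ cut layer `#ff00ff`. The run returns to its start, so emit a `<polygon>` with points (Y-flipped): 40.2593,32.0250 66.1026,32.0250 66.1026,76.8630 40.2593,76.8630.

Run 2: the run's S784 means `#ff00ff` (cut). The run is open, so emit a `<polyline>` with points (Y-flipped): 116.2662,64.3650 29.0756,64.5765 46.0096,79.1975 86.7616,58.1619.

Run 3: power S316 maps to stroke `#ff8800` (engrave). The run is open, so emit a `<polyline>` with points (Y-flipped): 45.4017,15.1346 99.6532,70.3194 111.0542,76.0696 49.5342,93.9095 89.1526,88.9235 106.3749,41.7561.

Run 4: the run's S784 means `#ff00ff` (cut). The run is open, so emit a `<polyline>` with points (Y-flipped): 54.3355,56.2748 54.5967,56.3101 57.9625,62.7910 62.7495,71.9563 67.2745,80.0447 69.8544,83.2951 68.8057,77.9463.

Run 5: the run's S316 means `#ff8800` (engrave). The run is open, so emit a `<polyline>` with points (Y-flipped): 102.7870,81.0803 28.3026,86.5269 104.7999,89.6684 114.5717,67.3105.

Run 6: the run's S784 means `#ff00ff` (cut). The run is open, so emit a `<polyline>` with points (Y-flipped): 72.6976,20.3767 68.2695,13.7614 62.4149,17.7129 57.0871,28.3749 54.2392,41.8910 55.8243,54.4049 63.7955,62.0603.

Run 7: S316 ⇒ engrave layer `#ff8800`. The run is open, so emit a `<polyline>` with points (Y-flipped): 119.6184,21.2995 84.7271,84.3262.

Run 8: S316 ⇒ engrave layer `#ff8800`. The run returns to its start, so emit a `<polygon>` with points (Y-flipped): 67.4680,27.6201 72.2377,18.2085 82.2655,14.9262 91.6771,19.6959 94.9594,29.7237 90.1897,39.1353 80.1619,42.4176 70.7503,37.6479.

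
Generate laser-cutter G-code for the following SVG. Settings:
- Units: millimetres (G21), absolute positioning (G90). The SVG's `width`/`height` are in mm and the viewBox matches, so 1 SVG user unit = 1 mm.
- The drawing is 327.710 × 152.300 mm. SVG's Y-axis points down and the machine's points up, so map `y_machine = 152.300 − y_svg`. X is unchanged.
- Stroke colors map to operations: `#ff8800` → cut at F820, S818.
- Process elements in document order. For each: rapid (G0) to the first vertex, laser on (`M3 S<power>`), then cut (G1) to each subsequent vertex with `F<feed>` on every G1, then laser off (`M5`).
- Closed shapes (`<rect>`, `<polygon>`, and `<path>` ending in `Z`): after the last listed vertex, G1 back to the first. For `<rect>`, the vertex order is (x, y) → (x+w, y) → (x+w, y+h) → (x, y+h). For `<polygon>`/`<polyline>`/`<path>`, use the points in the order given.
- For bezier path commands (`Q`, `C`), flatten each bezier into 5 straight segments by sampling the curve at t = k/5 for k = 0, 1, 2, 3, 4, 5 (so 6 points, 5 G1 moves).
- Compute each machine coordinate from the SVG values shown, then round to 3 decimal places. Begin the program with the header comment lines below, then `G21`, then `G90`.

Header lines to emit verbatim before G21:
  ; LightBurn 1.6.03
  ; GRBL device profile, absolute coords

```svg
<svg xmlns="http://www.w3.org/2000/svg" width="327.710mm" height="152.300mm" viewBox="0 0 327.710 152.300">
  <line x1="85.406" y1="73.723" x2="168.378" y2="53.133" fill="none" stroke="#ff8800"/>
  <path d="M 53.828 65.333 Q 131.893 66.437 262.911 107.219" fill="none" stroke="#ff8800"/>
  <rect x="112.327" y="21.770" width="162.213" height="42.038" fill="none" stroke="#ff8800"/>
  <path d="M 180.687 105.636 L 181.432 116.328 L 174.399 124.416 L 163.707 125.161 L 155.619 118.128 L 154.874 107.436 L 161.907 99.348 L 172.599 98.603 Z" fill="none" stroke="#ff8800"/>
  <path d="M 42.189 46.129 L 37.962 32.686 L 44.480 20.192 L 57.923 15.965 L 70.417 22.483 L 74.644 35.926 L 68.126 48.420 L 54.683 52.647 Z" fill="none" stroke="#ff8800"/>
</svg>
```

viewBox `0 0 327.710 152.300` with mm width/height → 1 unit = 1 mm. Flip: y_m = 152.300 − y_svg.

**Shape 1** — `<line>` line segment, stroke `#ff8800` → cut (S818, F820). Machine vertices: (85.406,78.577) → (168.378,99.167). Open path.

**Shape 2** — `<path>` quadratic bezier, stroke `#ff8800` → cut (S818, F820). Control points (SVG): P0=(53.828,65.333), P1=(131.893,66.437), P2=(262.911,107.219); sampled at t=k/5. Machine vertices: (53.828,86.967) → (87.172,84.938) → (124.752,79.735) → (166.569,71.358) → (212.622,59.807) → (262.911,45.081). Open path.

**Shape 3** — `<rect>` rectangle, stroke `#ff8800` → cut (S818, F820). Machine vertices: (112.327,130.530) → (274.540,130.530) → (274.540,88.492) → (112.327,88.492) → (112.327,130.530). Closed: final G1 returns to the first vertex.

**Shape 4** — `<path>` regular polygon, stroke `#ff8800` → cut (S818, F820). Machine vertices: (180.687,46.664) → (181.432,35.972) → (174.399,27.884) → (163.707,27.139) → (155.619,34.172) → (154.874,44.864) → (161.907,52.952) → (172.599,53.697) → (180.687,46.664). Closed: final G1 returns to the first vertex.

**Shape 5** — `<path>` regular polygon, stroke `#ff8800` → cut (S818, F820). Machine vertices: (42.189,106.171) → (37.962,119.614) → (44.480,132.108) → (57.923,136.335) → (70.417,129.817) → (74.644,116.374) → (68.126,103.880) → (54.683,99.653) → (42.189,106.171). Closed: final G1 returns to the first vertex.

; LightBurn 1.6.03
; GRBL device profile, absolute coords
G21
G90
G0 X85.406 Y78.577
M3 S818
G1 X168.378 Y99.167 F820
M5
G0 X53.828 Y86.967
M3 S818
G1 X87.172 Y84.938 F820
G1 X124.752 Y79.735 F820
G1 X166.569 Y71.358 F820
G1 X212.622 Y59.807 F820
G1 X262.911 Y45.081 F820
M5
G0 X112.327 Y130.530
M3 S818
G1 X274.540 Y130.530 F820
G1 X274.540 Y88.492 F820
G1 X112.327 Y88.492 F820
G1 X112.327 Y130.530 F820
M5
G0 X180.687 Y46.664
M3 S818
G1 X181.432 Y35.972 F820
G1 X174.399 Y27.884 F820
G1 X163.707 Y27.139 F820
G1 X155.619 Y34.172 F820
G1 X154.874 Y44.864 F820
G1 X161.907 Y52.952 F820
G1 X172.599 Y53.697 F820
G1 X180.687 Y46.664 F820
M5
G0 X42.189 Y106.171
M3 S818
G1 X37.962 Y119.614 F820
G1 X44.480 Y132.108 F820
G1 X57.923 Y136.335 F820
G1 X70.417 Y129.817 F820
G1 X74.644 Y116.374 F820
G1 X68.126 Y103.880 F820
G1 X54.683 Y99.653 F820
G1 X42.189 Y106.171 F820
M5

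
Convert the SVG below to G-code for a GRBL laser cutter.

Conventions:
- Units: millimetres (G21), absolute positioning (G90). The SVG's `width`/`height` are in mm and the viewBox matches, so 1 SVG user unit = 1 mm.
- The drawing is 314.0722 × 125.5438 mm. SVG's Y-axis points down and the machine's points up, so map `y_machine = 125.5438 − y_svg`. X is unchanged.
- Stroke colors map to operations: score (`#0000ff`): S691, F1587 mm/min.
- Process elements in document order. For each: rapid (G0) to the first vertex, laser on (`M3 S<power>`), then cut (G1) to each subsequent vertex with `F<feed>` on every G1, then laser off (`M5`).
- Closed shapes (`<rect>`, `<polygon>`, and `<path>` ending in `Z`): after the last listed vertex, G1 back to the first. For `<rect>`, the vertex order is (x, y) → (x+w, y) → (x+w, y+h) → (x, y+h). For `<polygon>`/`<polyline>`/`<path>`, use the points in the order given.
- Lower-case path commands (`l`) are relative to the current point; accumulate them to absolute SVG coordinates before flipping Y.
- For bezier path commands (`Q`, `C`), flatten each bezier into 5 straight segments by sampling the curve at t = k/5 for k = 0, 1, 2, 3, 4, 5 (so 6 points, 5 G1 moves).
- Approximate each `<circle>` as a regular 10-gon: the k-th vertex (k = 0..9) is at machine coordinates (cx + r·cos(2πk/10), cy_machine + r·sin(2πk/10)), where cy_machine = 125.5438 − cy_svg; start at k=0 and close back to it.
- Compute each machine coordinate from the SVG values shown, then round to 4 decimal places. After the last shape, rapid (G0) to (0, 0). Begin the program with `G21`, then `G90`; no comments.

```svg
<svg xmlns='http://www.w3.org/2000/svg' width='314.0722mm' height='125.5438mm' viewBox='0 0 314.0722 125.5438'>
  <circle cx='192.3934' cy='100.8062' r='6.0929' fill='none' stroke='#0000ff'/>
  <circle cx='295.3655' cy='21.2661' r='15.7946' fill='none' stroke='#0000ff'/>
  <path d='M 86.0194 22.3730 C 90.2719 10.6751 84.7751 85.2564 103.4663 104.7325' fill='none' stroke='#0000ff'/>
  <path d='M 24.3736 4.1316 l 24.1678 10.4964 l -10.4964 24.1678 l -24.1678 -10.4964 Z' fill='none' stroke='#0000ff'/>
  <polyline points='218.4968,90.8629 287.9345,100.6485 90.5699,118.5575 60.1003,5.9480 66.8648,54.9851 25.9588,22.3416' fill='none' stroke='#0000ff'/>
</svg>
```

G21
G90
G0 X198.4863 Y24.7376
M3 S691
G1 X197.3227 Y28.3189 F1587
G1 X194.2762 Y30.5323 F1587
G1 X190.5106 Y30.5323 F1587
G1 X187.4641 Y28.3189 F1587
G1 X186.3005 Y24.7376 F1587
G1 X187.4641 Y21.1563 F1587
G1 X190.5106 Y18.9429 F1587
G1 X194.2762 Y18.9429 F1587
G1 X197.3227 Y21.1563 F1587
G1 X198.4863 Y24.7376 F1587
M5
G0 X311.1601 Y104.2777
M3 S691
G1 X308.1436 Y113.5615 F1587
G1 X300.2463 Y119.2993 F1587
G1 X290.4847 Y119.2993 F1587
G1 X282.5874 Y113.5615 F1587
G1 X279.5709 Y104.2777 F1587
G1 X282.5874 Y94.9939 F1587
G1 X290.4847 Y89.2561 F1587
G1 X300.2463 Y89.2561 F1587
G1 X308.1436 Y94.9939 F1587
G1 X311.1601 Y104.2777 F1587
M5
G0 X86.0194 Y103.1708
M3 S691
G1 X87.6725 Y100.9671 F1587
G1 X88.6147 Y84.8429 F1587
G1 X90.4751 Y61.5845 F1587
G1 X94.8826 Y37.9785 F1587
G1 X103.4663 Y20.8113 F1587
M5
G0 X24.3736 Y121.4122
M3 S691
G1 X48.5414 Y110.9158 F1587
G1 X38.0450 Y86.7480 F1587
G1 X13.8772 Y97.2444 F1587
G1 X24.3736 Y121.4122 F1587
M5
G0 X218.4968 Y34.6809
M3 S691
G1 X287.9345 Y24.8953 F1587
G1 X90.5699 Y6.9863 F1587
G1 X60.1003 Y119.5958 F1587
G1 X66.8648 Y70.5587 F1587
G1 X25.9588 Y103.2022 F1587
M5
G0 X0.0000 Y0.0000

Since the viewBox matches the mm dimensions, user units are millimetres directly. The only transform is the Y-flip y_m = 125.5438 − y_svg.

Shape 1 is a circle drawn with `<circle>`. Its stroke #0000ff means score at S691, F1587. After flipping Y the toolpath is (198.4863,24.7376) → (197.3227,28.3189) → (194.2762,30.5323) → (190.5106,30.5323) → (187.4641,28.3189) → (186.3005,24.7376) → (187.4641,21.1563) → (190.5106,18.9429) → (194.2762,18.9429) → (197.3227,21.1563) → (198.4863,24.7376), returning to the start.

Shape 2 is a circle drawn with `<circle>`. Its stroke #0000ff means score at S691, F1587. After flipping Y the toolpath is (311.1601,104.2777) → (308.1436,113.5615) → (300.2463,119.2993) → (290.4847,119.2993) → (282.5874,113.5615) → (279.5709,104.2777) → (282.5874,94.9939) → (290.4847,89.2561) → (300.2463,89.2561) → (308.1436,94.9939) → (311.1601,104.2777), returning to the start.

Shape 3 is a cubic bezier drawn with `<path>`. Its stroke #0000ff means score at S691, F1587. After flipping Y the toolpath is (86.0194,103.1708) → (87.6725,100.9671) → (88.6147,84.8429) → (90.4751,61.5845) → (94.8826,37.9785) → (103.4663,20.8113).

Shape 4 is a regular polygon drawn with `<path>`. Its stroke #0000ff means score at S691, F1587. After flipping Y the toolpath is (24.3736,121.4122) → (48.5414,110.9158) → (38.0450,86.7480) → (13.8772,97.2444) → (24.3736,121.4122), returning to the start.

Shape 5 is a open polyline drawn with `<polyline>`. Its stroke #0000ff means score at S691, F1587. After flipping Y the toolpath is (218.4968,34.6809) → (287.9345,24.8953) → (90.5699,6.9863) → (60.1003,119.5958) → (66.8648,70.5587) → (25.9588,103.2022).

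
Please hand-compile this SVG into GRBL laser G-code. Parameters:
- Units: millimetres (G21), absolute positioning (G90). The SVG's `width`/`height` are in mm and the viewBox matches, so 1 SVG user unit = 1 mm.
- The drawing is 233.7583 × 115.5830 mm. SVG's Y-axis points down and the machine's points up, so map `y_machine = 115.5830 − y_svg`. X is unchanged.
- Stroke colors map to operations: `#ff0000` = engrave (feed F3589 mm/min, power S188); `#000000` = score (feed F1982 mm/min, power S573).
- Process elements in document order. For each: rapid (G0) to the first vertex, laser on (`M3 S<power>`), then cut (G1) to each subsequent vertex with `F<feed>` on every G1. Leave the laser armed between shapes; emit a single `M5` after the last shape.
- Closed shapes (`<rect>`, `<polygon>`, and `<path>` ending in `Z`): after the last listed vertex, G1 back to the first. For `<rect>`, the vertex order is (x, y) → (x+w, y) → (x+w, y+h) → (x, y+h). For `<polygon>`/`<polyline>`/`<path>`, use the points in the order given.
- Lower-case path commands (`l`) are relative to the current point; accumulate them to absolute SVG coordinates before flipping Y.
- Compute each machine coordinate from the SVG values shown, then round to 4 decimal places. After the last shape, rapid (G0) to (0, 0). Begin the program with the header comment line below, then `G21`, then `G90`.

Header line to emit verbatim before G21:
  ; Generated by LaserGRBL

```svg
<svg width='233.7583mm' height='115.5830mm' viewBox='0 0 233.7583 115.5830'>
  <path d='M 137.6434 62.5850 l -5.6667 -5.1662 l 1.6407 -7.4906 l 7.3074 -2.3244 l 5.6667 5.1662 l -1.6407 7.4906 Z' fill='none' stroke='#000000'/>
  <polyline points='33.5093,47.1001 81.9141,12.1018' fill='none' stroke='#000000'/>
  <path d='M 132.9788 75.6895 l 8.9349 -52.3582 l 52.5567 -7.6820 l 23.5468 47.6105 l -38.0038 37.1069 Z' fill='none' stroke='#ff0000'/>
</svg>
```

Since the viewBox matches the mm dimensions, user units are millimetres directly. The only transform is the Y-flip y_m = 115.5830 − y_svg.

Shape 1 is a regular polygon drawn with `<path>`. Its stroke #000000 means score at S573, F1982. After flipping Y the toolpath is (137.6434,52.9980) → (131.9767,58.1642) → (133.6174,65.6548) → (140.9248,67.9792) → (146.5915,62.8130) → (144.9508,55.3224) → (137.6434,52.9980), returning to the start.

Shape 2 is a line segment drawn with `<polyline>`. Its stroke #000000 means score at S573, F1982. After flipping Y the toolpath is (33.5093,68.4829) → (81.9141,103.4812).

Shape 3 is a regular polygon drawn with `<path>`. Its stroke #ff0000 means engrave at S188, F3589. After flipping Y the toolpath is (132.9788,39.8935) → (141.9137,92.2517) → (194.4704,99.9337) → (218.0172,52.3232) → (180.0134,15.2163) → (132.9788,39.8935), returning to the start.

; Generated by LaserGRBL
G21
G90
G0 X137.6434 Y52.9980
M3 S573
G1 X131.9767 Y58.1642 F1982
G1 X133.6174 Y65.6548 F1982
G1 X140.9248 Y67.9792 F1982
G1 X146.5915 Y62.8130 F1982
G1 X144.9508 Y55.3224 F1982
G1 X137.6434 Y52.9980 F1982
G0 X33.5093 Y68.4829
M3 S573
G1 X81.9141 Y103.4812 F1982
G0 X132.9788 Y39.8935
M3 S188
G1 X141.9137 Y92.2517 F3589
G1 X194.4704 Y99.9337 F3589
G1 X218.0172 Y52.3232 F3589
G1 X180.0134 Y15.2163 F3589
G1 X132.9788 Y39.8935 F3589
M5
G0 X0.0000 Y0.0000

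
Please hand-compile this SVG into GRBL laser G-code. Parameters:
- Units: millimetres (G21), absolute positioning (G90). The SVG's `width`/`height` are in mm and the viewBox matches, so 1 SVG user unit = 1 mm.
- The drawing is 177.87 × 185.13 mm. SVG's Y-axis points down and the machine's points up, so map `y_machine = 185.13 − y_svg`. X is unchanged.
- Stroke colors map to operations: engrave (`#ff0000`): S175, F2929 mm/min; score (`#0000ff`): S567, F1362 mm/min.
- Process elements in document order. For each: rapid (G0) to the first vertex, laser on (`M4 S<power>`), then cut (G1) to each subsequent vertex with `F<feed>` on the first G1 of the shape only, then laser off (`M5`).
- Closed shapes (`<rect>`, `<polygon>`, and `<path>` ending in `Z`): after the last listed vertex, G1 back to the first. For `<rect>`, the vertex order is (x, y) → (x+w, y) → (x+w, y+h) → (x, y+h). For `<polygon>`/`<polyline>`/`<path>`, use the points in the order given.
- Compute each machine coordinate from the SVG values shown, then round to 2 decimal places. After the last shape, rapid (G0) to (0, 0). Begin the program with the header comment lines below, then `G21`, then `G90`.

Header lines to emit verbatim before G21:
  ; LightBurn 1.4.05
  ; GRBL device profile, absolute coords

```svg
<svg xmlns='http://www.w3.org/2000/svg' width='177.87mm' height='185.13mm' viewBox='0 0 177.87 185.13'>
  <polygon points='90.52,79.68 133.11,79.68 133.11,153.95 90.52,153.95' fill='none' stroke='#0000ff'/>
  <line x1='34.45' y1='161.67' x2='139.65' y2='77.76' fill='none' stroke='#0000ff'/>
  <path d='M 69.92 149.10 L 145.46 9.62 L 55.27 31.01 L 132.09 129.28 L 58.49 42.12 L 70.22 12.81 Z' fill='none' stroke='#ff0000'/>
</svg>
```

viewBox `0 0 177.87 185.13` with mm width/height → 1 unit = 1 mm. Flip: y_m = 185.13 − y_svg.

**Shape 1** — `<polygon>` rectangle, stroke `#0000ff` → score (S567, F1362). Machine vertices: (90.52,105.45) → (133.11,105.45) → (133.11,31.18) → (90.52,31.18) → (90.52,105.45). Closed: final G1 returns to the first vertex.

**Shape 2** — `<line>` line segment, stroke `#0000ff` → score (S567, F1362). Machine vertices: (34.45,23.46) → (139.65,107.37). Open path.

**Shape 3** — `<path>` closed polygon, stroke `#ff0000` → engrave (S175, F2929). Machine vertices: (69.92,36.03) → (145.46,175.51) → (55.27,154.12) → (132.09,55.85) → (58.49,143.01) → (70.22,172.32) → (69.92,36.03). Closed: final G1 returns to the first vertex.

; LightBurn 1.4.05
; GRBL device profile, absolute coords
G21
G90
G0 X90.52 Y105.45
M4 S567
G1 X133.11 Y105.45 F1362
G1 X133.11 Y31.18
G1 X90.52 Y31.18
G1 X90.52 Y105.45
M5
G0 X34.45 Y23.46
M4 S567
G1 X139.65 Y107.37 F1362
M5
G0 X69.92 Y36.03
M4 S175
G1 X145.46 Y175.51 F2929
G1 X55.27 Y154.12
G1 X132.09 Y55.85
G1 X58.49 Y143.01
G1 X70.22 Y172.32
G1 X69.92 Y36.03
M5
G0 X0.00 Y0.00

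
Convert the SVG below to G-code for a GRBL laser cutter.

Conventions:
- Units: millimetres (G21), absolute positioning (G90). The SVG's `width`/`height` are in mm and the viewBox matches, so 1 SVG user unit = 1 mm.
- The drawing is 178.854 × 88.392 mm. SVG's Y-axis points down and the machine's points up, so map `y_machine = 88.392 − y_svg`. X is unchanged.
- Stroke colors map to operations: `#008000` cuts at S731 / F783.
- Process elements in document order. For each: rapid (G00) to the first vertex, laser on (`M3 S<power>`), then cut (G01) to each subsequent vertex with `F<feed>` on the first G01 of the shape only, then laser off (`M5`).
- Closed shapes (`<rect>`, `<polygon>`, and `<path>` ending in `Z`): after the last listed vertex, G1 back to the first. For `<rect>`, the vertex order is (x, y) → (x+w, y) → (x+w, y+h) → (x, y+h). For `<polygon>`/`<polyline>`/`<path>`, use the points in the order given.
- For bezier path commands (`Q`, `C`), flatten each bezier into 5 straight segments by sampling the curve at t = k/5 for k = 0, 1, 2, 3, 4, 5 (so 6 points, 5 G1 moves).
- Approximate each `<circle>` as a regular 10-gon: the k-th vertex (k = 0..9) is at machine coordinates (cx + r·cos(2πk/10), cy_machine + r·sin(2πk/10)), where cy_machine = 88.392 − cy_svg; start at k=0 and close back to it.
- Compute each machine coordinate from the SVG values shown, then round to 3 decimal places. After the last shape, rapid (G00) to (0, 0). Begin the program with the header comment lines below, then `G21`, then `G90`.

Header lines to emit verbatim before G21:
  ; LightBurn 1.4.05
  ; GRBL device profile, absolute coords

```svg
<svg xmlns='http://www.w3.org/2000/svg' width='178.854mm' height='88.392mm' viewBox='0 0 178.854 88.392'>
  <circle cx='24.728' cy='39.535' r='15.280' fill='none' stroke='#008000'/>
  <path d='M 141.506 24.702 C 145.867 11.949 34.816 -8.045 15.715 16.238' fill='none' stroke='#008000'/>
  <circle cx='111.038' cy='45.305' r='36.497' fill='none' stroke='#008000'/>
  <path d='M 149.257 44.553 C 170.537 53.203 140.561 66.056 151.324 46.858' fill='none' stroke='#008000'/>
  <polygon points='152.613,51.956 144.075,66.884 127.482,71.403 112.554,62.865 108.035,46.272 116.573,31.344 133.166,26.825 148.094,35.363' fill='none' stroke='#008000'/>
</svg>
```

; LightBurn 1.4.05
; GRBL device profile, absolute coords
G21
G90
G00 X40.008 Y48.857
M3 S731
G01 X37.090 Y57.838 F783
G01 X29.450 Y63.389
G01 X20.006 Y63.389
G01 X12.366 Y57.838
G01 X9.448 Y48.857
G01 X12.366 Y39.876
G01 X20.006 Y34.325
G01 X29.450 Y34.325
G01 X37.090 Y39.876
G01 X40.008 Y48.857
M5
G00 X141.506 Y63.690
M3 S731
G01 X131.932 Y71.799 F783
G01 X104.613 Y79.172
G01 X69.501 Y83.338
G01 X36.551 Y81.823
G01 X15.715 Y72.154
M5
G00 X147.535 Y43.087
M3 S731
G01 X140.565 Y64.539 F783
G01 X122.316 Y77.798
G01 X99.760 Y77.798
G01 X81.511 Y64.539
G01 X74.541 Y43.087
G01 X81.511 Y21.635
G01 X99.760 Y8.376
G01 X122.316 Y8.376
G01 X140.565 Y21.635
G01 X147.535 Y43.087
M5
G00 X149.257 Y43.839
M3 S731
G01 X156.610 Y38.435 F783
G01 X156.078 Y33.762
G01 X152.075 Y31.561
G01 X149.019 Y33.571
G01 X151.324 Y41.534
M5
G00 X152.613 Y36.436
M3 S731
G01 X144.075 Y21.508 F783
G01 X127.482 Y16.989
G01 X112.554 Y25.527
G01 X108.035 Y42.120
G01 X116.573 Y57.048
G01 X133.166 Y61.567
G01 X148.094 Y53.029
G01 X152.613 Y36.436
M5
G00 X0.000 Y0.000

Since the viewBox matches the mm dimensions, user units are millimetres directly. The only transform is the Y-flip y_m = 88.392 − y_svg.

Shape 1 is a circle drawn with `<circle>`. Its stroke #008000 means cut at S731, F783. After flipping Y the toolpath is (40.008,48.857) → (37.090,57.838) → (29.450,63.389) → (20.006,63.389) → (12.366,57.838) → (9.448,48.857) → (12.366,39.876) → (20.006,34.325) → (29.450,34.325) → (37.090,39.876) → (40.008,48.857), returning to the start.

Shape 2 is a cubic bezier drawn with `<path>`. Its stroke #008000 means cut at S731, F783. After flipping Y the toolpath is (141.506,63.690) → (131.932,71.799) → (104.613,79.172) → (69.501,83.338) → (36.551,81.823) → (15.715,72.154).

Shape 3 is a circle drawn with `<circle>`. Its stroke #008000 means cut at S731, F783. After flipping Y the toolpath is (147.535,43.087) → (140.565,64.539) → (122.316,77.798) → (99.760,77.798) → (81.511,64.539) → (74.541,43.087) → (81.511,21.635) → (99.760,8.376) → (122.316,8.376) → (140.565,21.635) → (147.535,43.087), returning to the start.

Shape 4 is a cubic bezier drawn with `<path>`. Its stroke #008000 means cut at S731, F783. After flipping Y the toolpath is (149.257,43.839) → (156.610,38.435) → (156.078,33.762) → (152.075,31.561) → (149.019,33.571) → (151.324,41.534).

Shape 5 is a regular polygon drawn with `<polygon>`. Its stroke #008000 means cut at S731, F783. After flipping Y the toolpath is (152.613,36.436) → (144.075,21.508) → (127.482,16.989) → (112.554,25.527) → (108.035,42.120) → (116.573,57.048) → (133.166,61.567) → (148.094,53.029) → (152.613,36.436), returning to the start.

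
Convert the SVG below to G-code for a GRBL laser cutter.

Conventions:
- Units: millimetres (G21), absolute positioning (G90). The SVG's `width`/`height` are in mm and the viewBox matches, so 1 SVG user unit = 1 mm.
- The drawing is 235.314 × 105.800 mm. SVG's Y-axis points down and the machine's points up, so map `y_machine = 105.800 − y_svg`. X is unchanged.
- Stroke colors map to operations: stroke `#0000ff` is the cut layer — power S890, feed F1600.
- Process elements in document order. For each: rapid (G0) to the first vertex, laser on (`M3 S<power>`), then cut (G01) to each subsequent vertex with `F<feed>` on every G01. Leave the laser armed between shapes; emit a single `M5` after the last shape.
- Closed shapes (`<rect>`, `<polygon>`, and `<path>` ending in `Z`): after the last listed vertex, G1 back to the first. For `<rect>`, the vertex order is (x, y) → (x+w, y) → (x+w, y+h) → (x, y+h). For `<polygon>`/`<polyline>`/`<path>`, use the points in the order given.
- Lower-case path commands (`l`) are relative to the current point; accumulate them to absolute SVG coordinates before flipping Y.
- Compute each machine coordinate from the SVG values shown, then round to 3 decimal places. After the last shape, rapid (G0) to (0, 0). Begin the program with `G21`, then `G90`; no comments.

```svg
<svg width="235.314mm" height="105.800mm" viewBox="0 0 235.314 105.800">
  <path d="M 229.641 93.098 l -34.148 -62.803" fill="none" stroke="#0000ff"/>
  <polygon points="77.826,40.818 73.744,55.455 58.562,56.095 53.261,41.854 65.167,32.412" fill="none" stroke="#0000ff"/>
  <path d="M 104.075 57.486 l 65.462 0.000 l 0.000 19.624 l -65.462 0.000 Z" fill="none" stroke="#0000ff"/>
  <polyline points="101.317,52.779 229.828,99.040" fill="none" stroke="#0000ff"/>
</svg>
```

Since the viewBox matches the mm dimensions, user units are millimetres directly. The only transform is the Y-flip y_m = 105.800 − y_svg.

Shape 1 is a line segment drawn with `<path>`. Its stroke #0000ff means cut at S890, F1600. After flipping Y the toolpath is (229.641,12.702) → (195.493,75.505).

Shape 2 is a regular polygon drawn with `<polygon>`. Its stroke #0000ff means cut at S890, F1600. After flipping Y the toolpath is (77.826,64.982) → (73.744,50.345) → (58.562,49.705) → (53.261,63.946) → (65.167,73.388) → (77.826,64.982), returning to the start.

Shape 3 is a rectangle drawn with `<path>`. Its stroke #0000ff means cut at S890, F1600. After flipping Y the toolpath is (104.075,48.314) → (169.537,48.314) → (169.537,28.690) → (104.075,28.690) → (104.075,48.314), returning to the start.

Shape 4 is a line segment drawn with `<polyline>`. Its stroke #0000ff means cut at S890, F1600. After flipping Y the toolpath is (101.317,53.021) → (229.828,6.760).

G21
G90
G0 X229.641 Y12.702
M3 S890
G01 X195.493 Y75.505 F1600
G0 X77.826 Y64.982
M3 S890
G01 X73.744 Y50.345 F1600
G01 X58.562 Y49.705 F1600
G01 X53.261 Y63.946 F1600
G01 X65.167 Y73.388 F1600
G01 X77.826 Y64.982 F1600
G0 X104.075 Y48.314
M3 S890
G01 X169.537 Y48.314 F1600
G01 X169.537 Y28.690 F1600
G01 X104.075 Y28.690 F1600
G01 X104.075 Y48.314 F1600
G0 X101.317 Y53.021
M3 S890
G01 X229.828 Y6.760 F1600
M5
G0 X0.000 Y0.000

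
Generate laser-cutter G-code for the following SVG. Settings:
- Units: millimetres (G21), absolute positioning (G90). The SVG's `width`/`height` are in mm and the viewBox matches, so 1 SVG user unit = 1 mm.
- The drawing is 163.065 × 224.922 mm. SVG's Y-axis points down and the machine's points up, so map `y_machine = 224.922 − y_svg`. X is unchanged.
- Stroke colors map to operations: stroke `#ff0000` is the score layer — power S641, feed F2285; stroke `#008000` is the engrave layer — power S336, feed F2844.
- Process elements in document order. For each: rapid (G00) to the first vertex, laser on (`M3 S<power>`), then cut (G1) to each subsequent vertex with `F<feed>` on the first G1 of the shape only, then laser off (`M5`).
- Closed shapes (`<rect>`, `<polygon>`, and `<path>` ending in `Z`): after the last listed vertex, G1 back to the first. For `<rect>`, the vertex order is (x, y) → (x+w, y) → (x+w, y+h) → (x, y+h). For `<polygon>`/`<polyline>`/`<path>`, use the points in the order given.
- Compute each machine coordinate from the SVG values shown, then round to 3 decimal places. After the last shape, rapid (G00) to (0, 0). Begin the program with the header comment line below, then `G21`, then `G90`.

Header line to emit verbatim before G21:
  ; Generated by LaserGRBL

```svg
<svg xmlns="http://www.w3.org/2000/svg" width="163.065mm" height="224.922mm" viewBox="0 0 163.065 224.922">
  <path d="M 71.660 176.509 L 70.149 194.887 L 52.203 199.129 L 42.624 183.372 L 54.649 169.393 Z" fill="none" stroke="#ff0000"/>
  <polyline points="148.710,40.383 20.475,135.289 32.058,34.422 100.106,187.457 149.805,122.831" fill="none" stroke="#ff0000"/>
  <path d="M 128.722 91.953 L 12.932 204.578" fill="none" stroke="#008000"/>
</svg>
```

; Generated by LaserGRBL
G21
G90
G00 X71.660 Y48.413
M3 S641
G1 X70.149 Y30.035 F2285
G1 X52.203 Y25.793
G1 X42.624 Y41.550
G1 X54.649 Y55.529
G1 X71.660 Y48.413
M5
G00 X148.710 Y184.539
M3 S641
G1 X20.475 Y89.633 F2285
G1 X32.058 Y190.500
G1 X100.106 Y37.465
G1 X149.805 Y102.091
M5
G00 X128.722 Y132.969
M3 S336
G1 X12.932 Y20.344 F2844
M5
G00 X0.000 Y0.000

Since the viewBox matches the mm dimensions, user units are millimetres directly. The only transform is the Y-flip y_m = 224.922 − y_svg.

Shape 1 is a regular polygon drawn with `<path>`. Its stroke #ff0000 means score at S641, F2285. After flipping Y the toolpath is (71.660,48.413) → (70.149,30.035) → (52.203,25.793) → (42.624,41.550) → (54.649,55.529) → (71.660,48.413), returning to the start.

Shape 2 is a open polyline drawn with `<polyline>`. Its stroke #ff0000 means score at S641, F2285. After flipping Y the toolpath is (148.710,184.539) → (20.475,89.633) → (32.058,190.500) → (100.106,37.465) → (149.805,102.091).

Shape 3 is a line segment drawn with `<path>`. Its stroke #008000 means engrave at S336, F2844. After flipping Y the toolpath is (128.722,132.969) → (12.932,20.344).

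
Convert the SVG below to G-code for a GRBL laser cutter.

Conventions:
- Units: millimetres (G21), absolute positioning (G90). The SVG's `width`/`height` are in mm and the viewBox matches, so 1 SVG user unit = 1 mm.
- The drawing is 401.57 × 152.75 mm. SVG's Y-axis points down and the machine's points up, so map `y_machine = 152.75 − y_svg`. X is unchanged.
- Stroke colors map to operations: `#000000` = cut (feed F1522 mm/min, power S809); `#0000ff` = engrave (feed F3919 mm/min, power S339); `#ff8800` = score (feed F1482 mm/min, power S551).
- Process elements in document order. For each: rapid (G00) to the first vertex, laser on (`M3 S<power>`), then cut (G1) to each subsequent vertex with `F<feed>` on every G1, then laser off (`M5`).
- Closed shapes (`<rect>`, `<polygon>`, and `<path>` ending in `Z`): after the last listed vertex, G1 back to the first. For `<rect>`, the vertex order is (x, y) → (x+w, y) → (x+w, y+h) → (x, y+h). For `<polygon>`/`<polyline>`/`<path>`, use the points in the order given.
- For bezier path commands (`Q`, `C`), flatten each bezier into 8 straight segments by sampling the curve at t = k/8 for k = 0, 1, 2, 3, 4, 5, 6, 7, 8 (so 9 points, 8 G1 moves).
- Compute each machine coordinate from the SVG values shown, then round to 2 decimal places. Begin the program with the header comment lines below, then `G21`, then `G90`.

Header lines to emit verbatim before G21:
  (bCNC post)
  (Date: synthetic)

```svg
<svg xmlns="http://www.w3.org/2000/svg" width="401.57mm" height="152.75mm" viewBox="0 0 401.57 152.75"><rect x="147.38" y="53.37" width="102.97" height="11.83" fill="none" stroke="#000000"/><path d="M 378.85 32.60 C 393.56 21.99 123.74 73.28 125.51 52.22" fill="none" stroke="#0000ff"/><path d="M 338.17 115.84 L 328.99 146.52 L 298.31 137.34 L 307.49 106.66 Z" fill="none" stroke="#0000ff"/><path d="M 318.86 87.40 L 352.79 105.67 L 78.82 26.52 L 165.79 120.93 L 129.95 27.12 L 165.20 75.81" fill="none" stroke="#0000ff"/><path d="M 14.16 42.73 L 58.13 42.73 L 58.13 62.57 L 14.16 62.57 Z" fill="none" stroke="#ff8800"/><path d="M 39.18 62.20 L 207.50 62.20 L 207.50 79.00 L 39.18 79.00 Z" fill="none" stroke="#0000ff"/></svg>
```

Since the viewBox matches the mm dimensions, user units are millimetres directly. The only transform is the Y-flip y_m = 152.75 − y_svg.

Shape 1 is a rectangle drawn with `<rect>`. Its stroke #000000 means cut at S809, F1522. After flipping Y the toolpath is (147.38,99.38) → (250.35,99.38) → (250.35,87.55) → (147.38,87.55) → (147.38,99.38), returning to the start.

Shape 2 is a cubic bezier drawn with `<path>`. Its stroke #0000ff means engrave at S339, F3919. After flipping Y the toolpath is (378.85,120.15) → (372.12,121.49) → (345.22,118.60) → (304.69,113.05) → (257.03,106.42) → (208.77,100.28) → (166.42,96.20) → (136.49,95.76) → (125.51,100.53).

Shape 3 is a regular polygon drawn with `<path>`. Its stroke #0000ff means engrave at S339, F3919. After flipping Y the toolpath is (338.17,36.91) → (328.99,6.23) → (298.31,15.41) → (307.49,46.09) → (338.17,36.91), returning to the start.

Shape 4 is a open polyline drawn with `<path>`. Its stroke #0000ff means engrave at S339, F3919. After flipping Y the toolpath is (318.86,65.35) → (352.79,47.08) → (78.82,126.23) → (165.79,31.82) → (129.95,125.63) → (165.20,76.94).

Shape 5 is a rectangle drawn with `<path>`. Its stroke #ff8800 means score at S551, F1482. After flipping Y the toolpath is (14.16,110.02) → (58.13,110.02) → (58.13,90.18) → (14.16,90.18) → (14.16,110.02), returning to the start.

Shape 6 is a rectangle drawn with `<path>`. Its stroke #0000ff means engrave at S339, F3919. After flipping Y the toolpath is (39.18,90.55) → (207.50,90.55) → (207.50,73.75) → (39.18,73.75) → (39.18,90.55), returning to the start.

(bCNC post)
(Date: synthetic)
G21
G90
G00 X147.38 Y99.38
M3 S809
G1 X250.35 Y99.38 F1522
G1 X250.35 Y87.55 F1522
G1 X147.38 Y87.55 F1522
G1 X147.38 Y99.38 F1522
M5
G00 X378.85 Y120.15
M3 S339
G1 X372.12 Y121.49 F3919
G1 X345.22 Y118.60 F3919
G1 X304.69 Y113.05 F3919
G1 X257.03 Y106.42 F3919
G1 X208.77 Y100.28 F3919
G1 X166.42 Y96.20 F3919
G1 X136.49 Y95.76 F3919
G1 X125.51 Y100.53 F3919
M5
G00 X338.17 Y36.91
M3 S339
G1 X328.99 Y6.23 F3919
G1 X298.31 Y15.41 F3919
G1 X307.49 Y46.09 F3919
G1 X338.17 Y36.91 F3919
M5
G00 X318.86 Y65.35
M3 S339
G1 X352.79 Y47.08 F3919
G1 X78.82 Y126.23 F3919
G1 X165.79 Y31.82 F3919
G1 X129.95 Y125.63 F3919
G1 X165.20 Y76.94 F3919
M5
G00 X14.16 Y110.02
M3 S551
G1 X58.13 Y110.02 F1482
G1 X58.13 Y90.18 F1482
G1 X14.16 Y90.18 F1482
G1 X14.16 Y110.02 F1482
M5
G00 X39.18 Y90.55
M3 S339
G1 X207.50 Y90.55 F3919
G1 X207.50 Y73.75 F3919
G1 X39.18 Y73.75 F3919
G1 X39.18 Y90.55 F3919
M5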